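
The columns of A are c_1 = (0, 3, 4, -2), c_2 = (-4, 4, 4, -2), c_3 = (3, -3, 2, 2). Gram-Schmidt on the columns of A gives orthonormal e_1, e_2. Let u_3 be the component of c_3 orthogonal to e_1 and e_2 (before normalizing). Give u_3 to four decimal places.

c_1 = (0, 3, 4, -2); ‖c_1‖ = 5.3852, so e_1 = (0.0000, 0.5571, 0.7428, -0.3714).
e_1·c_2 = 0.0000·(-4) + 0.5571·4 + 0.7428·4 + (-0.3714)·(-2) = 5.9423.
u_2 = c_2 − 5.9423·e_1 = (-4.0000, 0.6897, -0.4138, 0.2069).
‖u_2‖ = 4.0853, so e_2 = (-0.9791, 0.1688, -0.1013, 0.0506).
e_1·c_3 = 0.0000·3 + 0.5571·(-3) + 0.7428·2 + (-0.3714)·2 = -0.9285; e_2·c_3 = (-0.9791)·3 + 0.1688·(-3) + (-0.1013)·2 + 0.0506·2 = -3.5451.
u_3 = c_3 + 0.9285·e_1 + 3.5451·e_2 = (-0.4711, -1.8843, 2.3306, 1.8347).

u_3 = (-0.4711, -1.8843, 2.3306, 1.8347)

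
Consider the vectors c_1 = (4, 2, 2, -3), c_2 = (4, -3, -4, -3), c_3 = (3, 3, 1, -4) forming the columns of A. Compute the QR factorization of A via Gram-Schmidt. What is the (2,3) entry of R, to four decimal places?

r_{23} = 0.0490

c_1 = (4, 2, 2, -3); ‖c_1‖ = 5.7446, so q_1 = (0.6963, 0.3482, 0.3482, -0.5222).
q_1·c_2 = 0.6963·4 + 0.3482·(-3) + 0.3482·(-4) + (-0.5222)·(-3) = 1.9149.
u_2 = c_2 − 1.9149·q_1 = (2.6667, -3.6667, -4.6667, -2.0000).
‖u_2‖ = 6.8069, so q_2 = (0.3918, -0.5387, -0.6856, -0.2938).
r_{23} = q_2·c_3 = 0.0490.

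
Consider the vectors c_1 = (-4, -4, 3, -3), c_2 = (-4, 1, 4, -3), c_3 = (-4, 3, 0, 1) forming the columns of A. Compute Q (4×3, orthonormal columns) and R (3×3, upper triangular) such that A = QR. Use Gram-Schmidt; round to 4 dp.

Q = [[-0.5657, -0.3024, -0.7626], [-0.5657, 0.8095, 0.0841], [0.4243, 0.4492, -0.4205], [-0.4243, -0.2268, 0.4842]], R = [[7.0711, 4.6669, 0.1414], [0.0000, 4.4967, 3.4114], [0.0000, 0.0000, 3.7871]]

q_1 = c_1/‖c_1‖ = (-4, -4, 3, -3)/7.0711 = (-0.5657, -0.5657, 0.4243, -0.4243).
r_{12} = q_1·c_2 = 4.6669.
u_2 = c_2 − 4.6669·q_1 = (-1.3600, 3.6400, 2.0200, -1.0200).
‖u_2‖ = 4.4967, so q_2 = (-0.3024, 0.8095, 0.4492, -0.2268).
r_{13} = q_1·c_3 = 0.1414; r_{23} = q_2·c_3 = 3.4114.
u_3 = c_3 − 0.1414·q_1 − 3.4114·q_2 = (-2.8882, 0.3185, -1.5925, 1.8338).
‖u_3‖ = 3.7871, so q_3 = (-0.7626, 0.0841, -0.4205, 0.4842).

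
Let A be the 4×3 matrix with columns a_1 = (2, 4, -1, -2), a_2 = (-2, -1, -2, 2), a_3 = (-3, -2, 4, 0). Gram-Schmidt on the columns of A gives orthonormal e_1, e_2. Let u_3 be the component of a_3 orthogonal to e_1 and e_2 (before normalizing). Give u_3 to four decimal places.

u_3 = (-2.5200, 1.3600, 1.3600, -0.4800)

a_1 = (2, 4, -1, -2); ‖a_1‖ = 5.0000, so e_1 = (0.4000, 0.8000, -0.2000, -0.4000).
e_1·a_2 = 0.4000·(-2) + 0.8000·(-1) + (-0.2000)·(-2) + (-0.4000)·2 = -2.0000.
u_2 = a_2 + 2.0000·e_1 = (-1.2000, 0.6000, -2.4000, 1.2000).
‖u_2‖ = 3.0000, so e_2 = (-0.4000, 0.2000, -0.8000, 0.4000).
e_1·a_3 = 0.4000·(-3) + 0.8000·(-2) + (-0.2000)·4 + (-0.4000)·0 = -3.6000; e_2·a_3 = (-0.4000)·(-3) + 0.2000·(-2) + (-0.8000)·4 + 0.4000·0 = -2.4000.
u_3 = a_3 + 3.6000·e_1 + 2.4000·e_2 = (-2.5200, 1.3600, 1.3600, -0.4800).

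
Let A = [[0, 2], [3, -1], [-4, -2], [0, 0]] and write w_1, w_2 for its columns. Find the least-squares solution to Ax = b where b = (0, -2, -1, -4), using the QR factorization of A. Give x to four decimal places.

x = (-0.1900, 0.5500)

q_1 = w_1/‖w_1‖ = (0, 3, -4, 0)/5.0000 = (0.0000, 0.6000, -0.8000, 0.0000).
r_{12} = q_1·w_2 = 1.0000.
u_2 = w_2 − 1.0000·q_1 = (2.0000, -1.6000, -1.2000, 0.0000).
‖u_2‖ = 2.8284, so q_2 = (0.7071, -0.5657, -0.4243, 0.0000).
Qᵀb = (-0.4000, 1.5556).
Back-substitute: x_2 = 1.5556/2.8284 = 0.5500.
x_1 = (-0.4000 − 1.0000·0.5500)/5.0000 = -0.1900.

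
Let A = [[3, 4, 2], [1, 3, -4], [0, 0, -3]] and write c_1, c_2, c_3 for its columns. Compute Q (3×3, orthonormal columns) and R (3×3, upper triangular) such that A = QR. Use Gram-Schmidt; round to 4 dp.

e_1 = c_1/‖c_1‖ = (3, 1, 0)/3.1623 = (0.9487, 0.3162, 0.0000).
r_{12} = e_1·c_2 = 4.7434.
u_2 = c_2 − 4.7434·e_1 = (-0.5000, 1.5000, 0.0000).
‖u_2‖ = 1.5811, so e_2 = (-0.3162, 0.9487, 0.0000).
r_{13} = e_1·c_3 = 0.6325; r_{23} = e_2·c_3 = -4.4272.
u_3 = c_3 − 0.6325·e_1 + 4.4272·e_2 = (0.0000, 0.0000, -3.0000).
‖u_3‖ = 3.0000, so e_3 = (0.0000, 0.0000, -1.0000).

Q = [[0.9487, -0.3162, 0.0000], [0.3162, 0.9487, 0.0000], [0.0000, 0.0000, -1.0000]], R = [[3.1623, 4.7434, 0.6325], [0.0000, 1.5811, -4.4272], [0.0000, 0.0000, 3.0000]]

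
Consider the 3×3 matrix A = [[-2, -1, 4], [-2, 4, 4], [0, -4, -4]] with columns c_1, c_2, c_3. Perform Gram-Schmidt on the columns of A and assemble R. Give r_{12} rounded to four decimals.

r_{12} = -2.1213

c_1 = (-2, -2, 0); ‖c_1‖ = 2.8284, so q_1 = (-0.7071, -0.7071, 0.0000).
r_{12} = q_1·c_2 = -2.1213.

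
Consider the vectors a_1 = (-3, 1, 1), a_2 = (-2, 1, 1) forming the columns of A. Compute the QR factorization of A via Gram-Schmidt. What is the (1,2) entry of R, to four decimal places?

r_{12} = 2.4121

a_1 = (-3, 1, 1); ‖a_1‖ = 3.3166, so q_1 = (-0.9045, 0.3015, 0.3015).
r_{12} = q_1·a_2 = 2.4121.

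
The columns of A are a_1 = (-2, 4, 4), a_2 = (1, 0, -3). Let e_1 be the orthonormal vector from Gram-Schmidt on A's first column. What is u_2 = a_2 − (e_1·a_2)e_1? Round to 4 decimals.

u_2 = (0.2222, 1.5556, -1.4444)

a_1 = (-2, 4, 4); ‖a_1‖ = 6.0000, so e_1 = (-0.3333, 0.6667, 0.6667).
e_1·a_2 = (-0.3333)·1 + 0.6667·0 + 0.6667·(-3) = -2.3333.
u_2 = a_2 + 2.3333·e_1 = (0.2222, 1.5556, -1.4444).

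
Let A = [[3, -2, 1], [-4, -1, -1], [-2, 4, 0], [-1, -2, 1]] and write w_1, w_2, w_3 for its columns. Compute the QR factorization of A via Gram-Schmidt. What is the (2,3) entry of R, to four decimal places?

e_1 = w_1/‖w_1‖ = (3, -4, -2, -1)/5.4772 = (0.5477, -0.7303, -0.3651, -0.1826).
r_{12} = e_1·w_2 = -1.4606.
u_2 = w_2 + 1.4606·e_1 = (-1.2000, -2.0667, 3.4667, -2.2667).
‖u_2‖ = 4.7819, so e_2 = (-0.2509, -0.4322, 0.7250, -0.4740).
r_{23} = e_2·w_3 = -0.2928.

r_{23} = -0.2928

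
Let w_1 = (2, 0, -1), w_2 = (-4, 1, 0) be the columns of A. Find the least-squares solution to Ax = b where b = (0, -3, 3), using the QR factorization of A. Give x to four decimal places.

w_1 = (2, 0, -1); ‖w_1‖ = 2.2361, so q_1 = (0.8944, 0.0000, -0.4472).
q_1·w_2 = 0.8944·(-4) + 0.0000·1 + (-0.4472)·0 = -3.5777.
u_2 = w_2 + 3.5777·q_1 = (-0.8000, 1.0000, -1.6000).
‖u_2‖ = 2.0494, so q_2 = (-0.3904, 0.4880, -0.7807).
Qᵀb = (-1.3416, -3.8060).
Back-substitute: x_2 = -3.8060/2.0494 = -1.8571.
x_1 = (-1.3416 + 3.5777·(-1.8571))/2.2361 = -3.5714.

x = (-3.5714, -1.8571)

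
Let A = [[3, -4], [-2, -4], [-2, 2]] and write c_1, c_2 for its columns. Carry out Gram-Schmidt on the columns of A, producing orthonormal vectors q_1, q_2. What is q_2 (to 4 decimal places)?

c_1 = (3, -2, -2); ‖c_1‖ = 4.1231, so q_1 = (0.7276, -0.4851, -0.4851).
q_1·c_2 = 0.7276·(-4) + (-0.4851)·(-4) + (-0.4851)·2 = -1.9403.
u_2 = c_2 + 1.9403·q_1 = (-2.5882, -4.9412, 1.0588).
‖u_2‖ = 5.6776, so q_2 = (-0.4559, -0.8703, 0.1865).

q_2 = (-0.4559, -0.8703, 0.1865)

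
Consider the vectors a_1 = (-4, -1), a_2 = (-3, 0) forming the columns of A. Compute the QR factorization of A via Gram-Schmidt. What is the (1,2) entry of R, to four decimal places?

a_1 = (-4, -1); ‖a_1‖ = 4.1231, so e_1 = (-0.9701, -0.2425).
r_{12} = e_1·a_2 = 2.9104.

r_{12} = 2.9104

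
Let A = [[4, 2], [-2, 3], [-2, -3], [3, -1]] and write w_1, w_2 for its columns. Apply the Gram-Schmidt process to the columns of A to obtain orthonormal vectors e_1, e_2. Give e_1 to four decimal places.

e_1 = (0.6963, -0.3482, -0.3482, 0.5222)

w_1 = (4, -2, -2, 3); ‖w_1‖ = 5.7446, so e_1 = (0.6963, -0.3482, -0.3482, 0.5222).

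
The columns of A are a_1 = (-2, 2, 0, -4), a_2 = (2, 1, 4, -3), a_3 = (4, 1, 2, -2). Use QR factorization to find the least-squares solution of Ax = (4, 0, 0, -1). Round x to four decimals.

x = (-0.0189, -0.6115, 1.2841)

a_1 = (-2, 2, 0, -4); ‖a_1‖ = 4.8990, so e_1 = (-0.4082, 0.4082, 0.0000, -0.8165).
e_1·a_2 = (-0.4082)·2 + 0.4082·1 + 0.0000·4 + (-0.8165)·(-3) = 2.0412.
u_2 = a_2 − 2.0412·e_1 = (2.8333, 0.1667, 4.0000, -1.3333).
‖u_2‖ = 5.0827, so e_2 = (0.5575, 0.0328, 0.7870, -0.2623).
e_1·a_3 = (-0.4082)·4 + 0.4082·1 + 0.0000·2 + (-0.8165)·(-2) = 0.4082; e_2·a_3 = 0.5575·4 + 0.0328·1 + 0.7870·2 + (-0.2623)·(-2) = 4.3612.
u_3 = a_3 − 0.4082·e_1 − 4.3612·e_2 = (1.7355, 0.6903, -1.4323, -0.5226).
‖u_3‖ = 2.4110, so e_3 = (0.7198, 0.2863, -0.5941, -0.2167).
Qᵀb = (-0.8165, 2.4921, 3.0960).
Back-substitute: x_3 = 3.0960/2.4110 = 1.2841.
x_2 = (2.4921 − 4.3612·1.2841)/5.0827 = -0.6115.
x_1 = (-0.8165 − 2.0412·(-0.6115) − 0.4082·1.2841)/4.8990 = -0.0189.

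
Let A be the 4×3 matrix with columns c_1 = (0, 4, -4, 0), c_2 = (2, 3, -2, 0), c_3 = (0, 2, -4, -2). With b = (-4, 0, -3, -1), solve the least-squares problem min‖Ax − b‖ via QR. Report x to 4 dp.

x = (1.2500, -2.0000, 0.5000)

c_1 = (0, 4, -4, 0); ‖c_1‖ = 5.6569, so e_1 = (0.0000, 0.7071, -0.7071, 0.0000).
e_1·c_2 = 0.0000·2 + 0.7071·3 + (-0.7071)·(-2) + 0.0000·0 = 3.5355.
u_2 = c_2 − 3.5355·e_1 = (2.0000, 0.5000, 0.5000, 0.0000).
‖u_2‖ = 2.1213, so e_2 = (0.9428, 0.2357, 0.2357, 0.0000).
e_1·c_3 = 0.0000·0 + 0.7071·2 + (-0.7071)·(-4) + 0.0000·(-2) = 4.2426; e_2·c_3 = 0.9428·0 + 0.2357·2 + 0.2357·(-4) + 0.0000·(-2) = -0.4714.
u_3 = c_3 − 4.2426·e_1 + 0.4714·e_2 = (0.4444, -0.8889, -0.8889, -2.0000).
‖u_3‖ = 2.4037, so e_3 = (0.1849, -0.3698, -0.3698, -0.8321).
Qᵀb = (2.1213, -4.4783, 1.2019).
Back-substitute: x_3 = 1.2019/2.4037 = 0.5000.
x_2 = (-4.4783 + 0.4714·0.5000)/2.1213 = -2.0000.
x_1 = (2.1213 − 3.5355·(-2.0000) − 4.2426·0.5000)/5.6569 = 1.2500.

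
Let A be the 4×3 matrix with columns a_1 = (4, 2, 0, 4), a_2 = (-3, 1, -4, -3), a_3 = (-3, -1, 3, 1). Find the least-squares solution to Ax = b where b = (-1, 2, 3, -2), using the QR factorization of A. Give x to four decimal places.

a_1 = (4, 2, 0, 4); ‖a_1‖ = 6.0000, so q_1 = (0.6667, 0.3333, 0.0000, 0.6667).
q_1·a_2 = 0.6667·(-3) + 0.3333·1 + 0.0000·(-4) + 0.6667·(-3) = -3.6667.
u_2 = a_2 + 3.6667·q_1 = (-0.5556, 2.2222, -4.0000, -0.5556).
‖u_2‖ = 4.6428, so q_2 = (-0.1197, 0.4786, -0.8615, -0.1197).
q_1·a_3 = 0.6667·(-3) + 0.3333·(-1) + 0.0000·3 + 0.6667·1 = -1.6667; q_2·a_3 = (-0.1197)·(-3) + 0.4786·(-1) + (-0.8615)·3 + (-0.1197)·1 = -2.8240.
u_3 = a_3 + 1.6667·q_1 + 2.8240·q_2 = (-2.2268, 0.9072, 0.5670, 1.7732).
‖u_3‖ = 3.0410, so q_3 = (-0.7323, 0.2983, 0.1865, 0.5831).
Qᵀb = (-1.3333, -1.2684, 0.7221).
Back-substitute: x_3 = 0.7221/3.0410 = 0.2375.
x_2 = (-1.2684 + 2.8240·0.2375)/4.6428 = -0.1288.
x_1 = (-1.3333 + 3.6667·(-0.1288) + 1.6667·0.2375)/6.0000 = -0.2349.

x = (-0.2349, -0.1288, 0.2375)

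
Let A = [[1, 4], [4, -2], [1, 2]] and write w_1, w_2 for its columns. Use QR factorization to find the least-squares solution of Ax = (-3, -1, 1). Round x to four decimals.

x = (-0.3738, -0.3645)

w_1 = (1, 4, 1); ‖w_1‖ = 4.2426, so q_1 = (0.2357, 0.9428, 0.2357).
q_1·w_2 = 0.2357·4 + 0.9428·(-2) + 0.2357·2 = -0.4714.
u_2 = w_2 + 0.4714·q_1 = (4.1111, -1.5556, 2.1111).
‖u_2‖ = 4.8762, so q_2 = (0.8431, -0.3190, 0.4329).
Qᵀb = (-1.4142, -1.7773).
Back-substitute: x_2 = -1.7773/4.8762 = -0.3645.
x_1 = (-1.4142 + 0.4714·(-0.3645))/4.2426 = -0.3738.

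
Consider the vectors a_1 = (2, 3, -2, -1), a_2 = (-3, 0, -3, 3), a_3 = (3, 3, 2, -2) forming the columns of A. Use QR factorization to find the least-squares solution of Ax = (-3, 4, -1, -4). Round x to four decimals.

a_1 = (2, 3, -2, -1); ‖a_1‖ = 4.2426, so q_1 = (0.4714, 0.7071, -0.4714, -0.2357).
q_1·a_2 = 0.4714·(-3) + 0.7071·0 + (-0.4714)·(-3) + (-0.2357)·3 = -0.7071.
u_2 = a_2 + 0.7071·q_1 = (-2.6667, 0.5000, -3.3333, 2.8333).
‖u_2‖ = 5.1478, so q_2 = (-0.5180, 0.0971, -0.6475, 0.5504).
q_1·a_3 = 0.4714·3 + 0.7071·3 + (-0.4714)·2 + (-0.2357)·(-2) = 3.0641; q_2·a_3 = (-0.5180)·3 + 0.0971·3 + (-0.6475)·2 + 0.5504·(-2) = -3.6585.
u_3 = a_3 − 3.0641·q_1 + 3.6585·q_2 = (-0.3396, 1.1887, 1.0755, 0.7358).
‖u_3‖ = 1.7962, so q_3 = (-0.1891, 0.6618, 0.5987, 0.4097).
Qᵀb = (2.8284, 0.3885, 0.9769).
Back-substitute: x_3 = 0.9769/1.7962 = 0.5439.
x_2 = (0.3885 + 3.6585·0.5439)/5.1478 = 0.4620.
x_1 = (2.8284 + 0.7071·0.4620 − 3.0641·0.5439)/4.2426 = 0.3509.

x = (0.3509, 0.4620, 0.5439)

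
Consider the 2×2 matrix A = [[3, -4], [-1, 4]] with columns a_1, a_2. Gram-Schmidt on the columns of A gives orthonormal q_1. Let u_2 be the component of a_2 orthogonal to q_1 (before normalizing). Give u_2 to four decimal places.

u_2 = (0.8000, 2.4000)

q_1 = a_1/‖a_1‖ = (3, -1)/3.1623 = (0.9487, -0.3162).
r_{12} = q_1·a_2 = -5.0596.
u_2 = a_2 + 5.0596·q_1 = (0.8000, 2.4000).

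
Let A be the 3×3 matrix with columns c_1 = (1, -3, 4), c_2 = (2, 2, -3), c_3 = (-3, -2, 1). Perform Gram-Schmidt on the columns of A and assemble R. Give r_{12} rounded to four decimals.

r_{12} = -3.1379

q_1 = c_1/‖c_1‖ = (1, -3, 4)/5.0990 = (0.1961, -0.5883, 0.7845).
r_{12} = q_1·c_2 = -3.1379.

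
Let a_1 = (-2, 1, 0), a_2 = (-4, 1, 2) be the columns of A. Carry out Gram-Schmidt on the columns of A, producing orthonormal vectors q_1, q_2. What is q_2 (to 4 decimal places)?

q_2 = (-0.1826, -0.3651, 0.9129)

a_1 = (-2, 1, 0); ‖a_1‖ = 2.2361, so q_1 = (-0.8944, 0.4472, 0.0000).
q_1·a_2 = (-0.8944)·(-4) + 0.4472·1 + 0.0000·2 = 4.0249.
u_2 = a_2 − 4.0249·q_1 = (-0.4000, -0.8000, 2.0000).
‖u_2‖ = 2.1909, so q_2 = (-0.1826, -0.3651, 0.9129).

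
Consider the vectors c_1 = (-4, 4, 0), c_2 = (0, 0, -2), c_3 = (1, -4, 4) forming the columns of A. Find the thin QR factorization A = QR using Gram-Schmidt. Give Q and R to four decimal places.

Q = [[-0.7071, 0.0000, -0.7071], [0.7071, 0.0000, -0.7071], [0.0000, -1.0000, 0.0000]], R = [[5.6569, 0.0000, -3.5355], [0.0000, 2.0000, -4.0000], [0.0000, 0.0000, 2.1213]]

c_1 = (-4, 4, 0); ‖c_1‖ = 5.6569, so q_1 = (-0.7071, 0.7071, 0.0000).
q_1·c_2 = (-0.7071)·0 + 0.7071·0 + 0.0000·(-2) = 0.0000.
u_2 = c_2 + 0.0000·q_1 = (0.0000, 0.0000, -2.0000).
‖u_2‖ = 2.0000, so q_2 = (0.0000, 0.0000, -1.0000).
q_1·c_3 = (-0.7071)·1 + 0.7071·(-4) + 0.0000·4 = -3.5355; q_2·c_3 = 0.0000·1 + 0.0000·(-4) + (-1.0000)·4 = -4.0000.
u_3 = c_3 + 3.5355·q_1 + 4.0000·q_2 = (-1.5000, -1.5000, 0.0000).
‖u_3‖ = 2.1213, so q_3 = (-0.7071, -0.7071, 0.0000).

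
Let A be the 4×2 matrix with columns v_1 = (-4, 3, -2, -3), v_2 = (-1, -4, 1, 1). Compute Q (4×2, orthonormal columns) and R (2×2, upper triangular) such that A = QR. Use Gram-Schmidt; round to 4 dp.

Q = [[-0.6489, -0.6209], [0.4867, -0.7795], [-0.3244, 0.0828], [-0.4867, -0.0069]], R = [[6.1644, -2.1089], [0.0000, 3.8148]]

v_1 = (-4, 3, -2, -3); ‖v_1‖ = 6.1644, so q_1 = (-0.6489, 0.4867, -0.3244, -0.4867).
q_1·v_2 = (-0.6489)·(-1) + 0.4867·(-4) + (-0.3244)·1 + (-0.4867)·1 = -2.1089.
u_2 = v_2 + 2.1089·q_1 = (-2.3684, -2.9737, 0.3158, -0.0263).
‖u_2‖ = 3.8148, so q_2 = (-0.6209, -0.7795, 0.0828, -0.0069).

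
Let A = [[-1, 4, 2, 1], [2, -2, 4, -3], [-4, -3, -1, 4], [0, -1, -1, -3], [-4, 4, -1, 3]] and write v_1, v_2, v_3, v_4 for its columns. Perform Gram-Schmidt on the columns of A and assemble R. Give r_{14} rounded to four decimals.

v_1 = (-1, 2, -4, 0, -4); ‖v_1‖ = 6.0828, so e_1 = (-0.1644, 0.3288, -0.6576, 0.0000, -0.6576).
r_{14} = e_1·v_4 = -5.7540.

r_{14} = -5.7540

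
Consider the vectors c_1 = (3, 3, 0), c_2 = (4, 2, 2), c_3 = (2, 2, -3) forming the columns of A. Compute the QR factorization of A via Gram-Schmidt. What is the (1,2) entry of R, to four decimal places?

e_1 = c_1/‖c_1‖ = (3, 3, 0)/4.2426 = (0.7071, 0.7071, 0.0000).
r_{12} = e_1·c_2 = 4.2426.

r_{12} = 4.2426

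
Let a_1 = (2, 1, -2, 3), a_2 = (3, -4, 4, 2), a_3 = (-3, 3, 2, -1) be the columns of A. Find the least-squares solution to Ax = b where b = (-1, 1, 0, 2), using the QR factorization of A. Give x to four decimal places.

a_1 = (2, 1, -2, 3); ‖a_1‖ = 4.2426, so q_1 = (0.4714, 0.2357, -0.4714, 0.7071).
q_1·a_2 = 0.4714·3 + 0.2357·(-4) + (-0.4714)·4 + 0.7071·2 = 0.0000.
u_2 = a_2 + 0.0000·q_1 = (3.0000, -4.0000, 4.0000, 2.0000).
‖u_2‖ = 6.7082, so q_2 = (0.4472, -0.5963, 0.5963, 0.2981).
q_1·a_3 = 0.4714·(-3) + 0.2357·3 + (-0.4714)·2 + 0.7071·(-1) = -2.3570; q_2·a_3 = 0.4472·(-3) + (-0.5963)·3 + 0.5963·2 + 0.2981·(-1) = -2.2361.
u_3 = a_3 + 2.3570·q_1 + 2.2361·q_2 = (-0.8889, 2.2222, 2.2222, 1.3333).
‖u_3‖ = 3.5277, so q_3 = (-0.2520, 0.6299, 0.6299, 0.3780).
Qᵀb = (1.1785, -0.4472, 1.6378).
Back-substitute: x_3 = 1.6378/3.5277 = 0.4643.
x_2 = (-0.4472 + 2.2361·0.4643)/6.7082 = 0.0881.
x_1 = (1.1785 + 0.0000·0.0881 + 2.3570·0.4643)/4.2426 = 0.5357.

x = (0.5357, 0.0881, 0.4643)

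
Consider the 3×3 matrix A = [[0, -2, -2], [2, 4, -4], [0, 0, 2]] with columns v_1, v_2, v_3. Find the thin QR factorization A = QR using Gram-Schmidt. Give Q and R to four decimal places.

e_1 = v_1/‖v_1‖ = (0, 2, 0)/2.0000 = (0.0000, 1.0000, 0.0000).
r_{12} = e_1·v_2 = 4.0000.
u_2 = v_2 − 4.0000·e_1 = (-2.0000, 0.0000, 0.0000).
‖u_2‖ = 2.0000, so e_2 = (-1.0000, 0.0000, 0.0000).
r_{13} = e_1·v_3 = -4.0000; r_{23} = e_2·v_3 = 2.0000.
u_3 = v_3 + 4.0000·e_1 − 2.0000·e_2 = (0.0000, 0.0000, 2.0000).
‖u_3‖ = 2.0000, so e_3 = (0.0000, 0.0000, 1.0000).

Q = [[0.0000, -1.0000, 0.0000], [1.0000, 0.0000, 0.0000], [0.0000, 0.0000, 1.0000]], R = [[2.0000, 4.0000, -4.0000], [0.0000, 2.0000, 2.0000], [0.0000, 0.0000, 2.0000]]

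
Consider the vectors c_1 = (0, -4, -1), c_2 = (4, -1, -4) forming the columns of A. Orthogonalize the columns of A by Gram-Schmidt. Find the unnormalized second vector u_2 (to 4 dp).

c_1 = (0, -4, -1); ‖c_1‖ = 4.1231, so q_1 = (0.0000, -0.9701, -0.2425).
q_1·c_2 = 0.0000·4 + (-0.9701)·(-1) + (-0.2425)·(-4) = 1.9403.
u_2 = c_2 − 1.9403·q_1 = (4.0000, 0.8824, -3.5294).

u_2 = (4.0000, 0.8824, -3.5294)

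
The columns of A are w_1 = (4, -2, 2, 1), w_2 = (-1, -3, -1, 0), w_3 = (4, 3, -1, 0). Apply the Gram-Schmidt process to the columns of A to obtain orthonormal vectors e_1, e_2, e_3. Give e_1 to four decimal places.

e_1 = (0.8000, -0.4000, 0.4000, 0.2000)

w_1 = (4, -2, 2, 1); ‖w_1‖ = 5.0000, so e_1 = (0.8000, -0.4000, 0.4000, 0.2000).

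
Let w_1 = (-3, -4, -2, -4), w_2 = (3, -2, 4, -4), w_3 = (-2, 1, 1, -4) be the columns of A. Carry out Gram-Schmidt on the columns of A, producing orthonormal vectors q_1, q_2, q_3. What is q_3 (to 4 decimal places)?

q_3 = (-0.4461, 0.7207, 0.2059, -0.4890)

q_1 = w_1/‖w_1‖ = (-3, -4, -2, -4)/6.7082 = (-0.4472, -0.5963, -0.2981, -0.5963).
r_{12} = q_1·w_2 = 1.0435.
u_2 = w_2 − 1.0435·q_1 = (3.4667, -1.3778, 4.3111, -3.3778).
‖u_2‖ = 6.6265, so q_2 = (0.5231, -0.2079, 0.6506, -0.5097).
r_{13} = q_1·w_3 = 2.3851; r_{23} = q_2·w_3 = 1.4353.
u_3 = w_3 − 2.3851·q_1 − 1.4353·q_2 = (-1.6842, 2.7206, 0.7773, -1.8462).
‖u_3‖ = 3.7751, so q_3 = (-0.4461, 0.7207, 0.2059, -0.4890).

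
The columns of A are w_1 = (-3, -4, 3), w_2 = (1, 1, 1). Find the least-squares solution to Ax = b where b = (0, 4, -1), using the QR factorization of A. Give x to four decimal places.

e_1 = w_1/‖w_1‖ = (-3, -4, 3)/5.8310 = (-0.5145, -0.6860, 0.5145).
r_{12} = e_1·w_2 = -0.6860.
u_2 = w_2 + 0.6860·e_1 = (0.6471, 0.5294, 1.3529).
‖u_2‖ = 1.5904, so e_2 = (0.4068, 0.3329, 0.8507).
Qᵀb = (-3.2585, 0.4808).
Back-substitute: x_2 = 0.4808/1.5904 = 0.3023.
x_1 = (-3.2585 + 0.6860·0.3023)/5.8310 = -0.5233.

x = (-0.5233, 0.3023)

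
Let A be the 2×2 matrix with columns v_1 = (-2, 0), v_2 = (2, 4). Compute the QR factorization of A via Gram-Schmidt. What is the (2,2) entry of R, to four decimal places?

v_1 = (-2, 0); ‖v_1‖ = 2.0000, so e_1 = (-1.0000, 0.0000).
e_1·v_2 = (-1.0000)·2 + 0.0000·4 = -2.0000.
u_2 = v_2 + 2.0000·e_1 = (0.0000, 4.0000).
r_{22} = ‖u_2‖ = 4.0000.

r_{22} = 4.0000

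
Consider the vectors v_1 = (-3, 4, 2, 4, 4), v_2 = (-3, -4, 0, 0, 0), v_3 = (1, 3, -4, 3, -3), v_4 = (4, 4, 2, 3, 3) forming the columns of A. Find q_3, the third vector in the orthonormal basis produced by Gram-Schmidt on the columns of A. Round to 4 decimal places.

v_1 = (-3, 4, 2, 4, 4); ‖v_1‖ = 7.8102, so q_1 = (-0.3841, 0.5121, 0.2561, 0.5121, 0.5121).
q_1·v_2 = (-0.3841)·(-3) + 0.5121·(-4) + 0.2561·0 + 0.5121·0 + 0.5121·0 = -0.8963.
u_2 = v_2 + 0.8963·q_1 = (-3.3443, -3.5410, 0.2295, 0.4590, 0.4590).
‖u_2‖ = 4.9190, so q_2 = (-0.6799, -0.7199, 0.0467, 0.0933, 0.0933).
q_1·v_3 = (-0.3841)·1 + 0.5121·3 + 0.2561·(-4) + 0.5121·3 + 0.5121·(-3) = 0.1280; q_2·v_3 = (-0.6799)·1 + (-0.7199)·3 + 0.0467·(-4) + 0.0933·3 + 0.0933·(-3) = -3.0261.
u_3 = v_3 − 0.1280·q_1 + 3.0261·q_2 = (-1.0081, 0.7561, -3.8916, 3.2168, -2.7832).
‖u_3‖ = 5.9014, so q_3 = (-0.1708, 0.1281, -0.6594, 0.5451, -0.4716).

q_3 = (-0.1708, 0.1281, -0.6594, 0.5451, -0.4716)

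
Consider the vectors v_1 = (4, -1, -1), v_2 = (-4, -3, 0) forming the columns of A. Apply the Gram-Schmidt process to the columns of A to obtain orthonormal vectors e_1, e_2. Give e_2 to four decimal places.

e_2 = (-0.2812, -0.9421, -0.1828)

v_1 = (4, -1, -1); ‖v_1‖ = 4.2426, so e_1 = (0.9428, -0.2357, -0.2357).
e_1·v_2 = 0.9428·(-4) + (-0.2357)·(-3) + (-0.2357)·0 = -3.0641.
u_2 = v_2 + 3.0641·e_1 = (-1.1111, -3.7222, -0.7222).
‖u_2‖ = 3.9511, so e_2 = (-0.2812, -0.9421, -0.1828).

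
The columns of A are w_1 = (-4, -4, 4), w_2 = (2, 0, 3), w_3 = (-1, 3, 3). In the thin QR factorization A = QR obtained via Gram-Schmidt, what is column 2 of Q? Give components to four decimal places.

q_1 = w_1/‖w_1‖ = (-4, -4, 4)/6.9282 = (-0.5774, -0.5774, 0.5774).
r_{12} = q_1·w_2 = 0.5774.
u_2 = w_2 − 0.5774·q_1 = (2.3333, 0.3333, 2.6667).
‖u_2‖ = 3.5590, so q_2 = (0.6556, 0.0937, 0.7493).

q_2 = (0.6556, 0.0937, 0.7493)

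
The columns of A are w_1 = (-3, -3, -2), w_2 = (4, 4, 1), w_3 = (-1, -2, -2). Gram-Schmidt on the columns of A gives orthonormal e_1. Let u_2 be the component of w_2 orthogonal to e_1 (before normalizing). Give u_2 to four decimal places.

u_2 = (0.4545, 0.4545, -1.3636)

w_1 = (-3, -3, -2); ‖w_1‖ = 4.6904, so e_1 = (-0.6396, -0.6396, -0.4264).
e_1·w_2 = (-0.6396)·4 + (-0.6396)·4 + (-0.4264)·1 = -5.5432.
u_2 = w_2 + 5.5432·e_1 = (0.4545, 0.4545, -1.3636).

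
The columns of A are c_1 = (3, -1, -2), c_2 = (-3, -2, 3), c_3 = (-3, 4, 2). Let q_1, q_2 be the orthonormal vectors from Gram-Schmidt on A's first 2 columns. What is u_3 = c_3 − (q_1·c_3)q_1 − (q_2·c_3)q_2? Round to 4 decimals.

u_3 = (0.4532, 0.1942, 0.5827)

c_1 = (3, -1, -2); ‖c_1‖ = 3.7417, so q_1 = (0.8018, -0.2673, -0.5345).
q_1·c_2 = 0.8018·(-3) + (-0.2673)·(-2) + (-0.5345)·3 = -3.4744.
u_2 = c_2 + 3.4744·q_1 = (-0.2143, -2.9286, 1.1429).
‖u_2‖ = 3.1510, so q_2 = (-0.0680, -0.9294, 0.3627).
q_1·c_3 = 0.8018·(-3) + (-0.2673)·4 + (-0.5345)·2 = -4.5434; q_2·c_3 = (-0.0680)·(-3) + (-0.9294)·4 + 0.3627·2 = -2.7883.
u_3 = c_3 + 4.5434·q_1 + 2.7883·q_2 = (0.4532, 0.1942, 0.5827).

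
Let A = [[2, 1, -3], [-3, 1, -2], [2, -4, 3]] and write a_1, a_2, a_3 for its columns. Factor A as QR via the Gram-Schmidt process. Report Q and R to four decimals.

a_1 = (2, -3, 2); ‖a_1‖ = 4.1231, so e_1 = (0.4851, -0.7276, 0.4851).
e_1·a_2 = 0.4851·1 + (-0.7276)·1 + 0.4851·(-4) = -2.1828.
u_2 = a_2 + 2.1828·e_1 = (2.0588, -0.5882, -2.9412).
‖u_2‖ = 3.6380, so e_2 = (0.5659, -0.1617, -0.8085).
e_1·a_3 = 0.4851·(-3) + (-0.7276)·(-2) + 0.4851·3 = 1.4552; e_2·a_3 = 0.5659·(-3) + (-0.1617)·(-2) + (-0.8085)·3 = -3.7997.
u_3 = a_3 − 1.4552·e_1 + 3.7997·e_2 = (-1.5556, -1.5556, -0.7778).
‖u_3‖ = 2.3333, so e_3 = (-0.6667, -0.6667, -0.3333).

Q = [[0.4851, 0.5659, -0.6667], [-0.7276, -0.1617, -0.6667], [0.4851, -0.8085, -0.3333]], R = [[4.1231, -2.1828, 1.4552], [0.0000, 3.6380, -3.7997], [0.0000, 0.0000, 2.3333]]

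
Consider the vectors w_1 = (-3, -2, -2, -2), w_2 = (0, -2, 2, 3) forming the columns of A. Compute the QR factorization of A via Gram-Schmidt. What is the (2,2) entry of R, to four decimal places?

w_1 = (-3, -2, -2, -2); ‖w_1‖ = 4.5826, so q_1 = (-0.6547, -0.4364, -0.4364, -0.4364).
q_1·w_2 = (-0.6547)·0 + (-0.4364)·(-2) + (-0.4364)·2 + (-0.4364)·3 = -1.3093.
u_2 = w_2 + 1.3093·q_1 = (-0.8571, -2.5714, 1.4286, 2.4286).
r_{22} = ‖u_2‖ = 3.9097.

r_{22} = 3.9097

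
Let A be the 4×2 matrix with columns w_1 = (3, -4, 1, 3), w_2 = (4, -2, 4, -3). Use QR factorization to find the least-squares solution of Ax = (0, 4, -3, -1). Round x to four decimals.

e_1 = w_1/‖w_1‖ = (3, -4, 1, 3)/5.9161 = (0.5071, -0.6761, 0.1690, 0.5071).
r_{12} = e_1·w_2 = 2.5355.
u_2 = w_2 − 2.5355·e_1 = (2.7143, -0.2857, 3.5714, -4.2857).
‖u_2‖ = 6.2106, so e_2 = (0.4370, -0.0460, 0.5751, -0.6901).
Qᵀb = (-3.7187, -1.2191).
Back-substitute: x_2 = -1.2191/6.2106 = -0.1963.
x_1 = (-3.7187 − 2.5355·(-0.1963))/5.9161 = -0.5444.

x = (-0.5444, -0.1963)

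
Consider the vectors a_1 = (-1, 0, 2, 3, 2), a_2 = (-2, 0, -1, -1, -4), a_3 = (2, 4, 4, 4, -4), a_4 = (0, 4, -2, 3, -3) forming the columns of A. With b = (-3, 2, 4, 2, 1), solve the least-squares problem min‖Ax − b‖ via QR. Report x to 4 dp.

a_1 = (-1, 0, 2, 3, 2); ‖a_1‖ = 4.2426, so e_1 = (-0.2357, 0.0000, 0.4714, 0.7071, 0.4714).
e_1·a_2 = (-0.2357)·(-2) + 0.0000·0 + 0.4714·(-1) + 0.7071·(-1) + 0.4714·(-4) = -2.5927.
u_2 = a_2 + 2.5927·e_1 = (-2.6111, 0.0000, 0.2222, 0.8333, -2.7778).
‖u_2‖ = 3.9087, so e_2 = (-0.6680, 0.0000, 0.0569, 0.2132, -0.7107).
e_1·a_3 = (-0.2357)·2 + 0.0000·4 + 0.4714·4 + 0.7071·4 + 0.4714·(-4) = 2.3570; e_2·a_3 = (-0.6680)·2 + 0.0000·4 + 0.0569·4 + 0.2132·4 + (-0.7107)·(-4) = 2.5868.
u_3 = a_3 − 2.3570·e_1 − 2.5868·e_2 = (4.2836, 4.0000, 2.7418, 1.7818, -3.2727).
‖u_3‖ = 7.4668, so e_3 = (0.5737, 0.5357, 0.3672, 0.2386, -0.4383).
e_1·a_4 = (-0.2357)·0 + 0.0000·4 + 0.4714·(-2) + 0.7071·3 + 0.4714·(-3) = -0.2357; e_2·a_4 = (-0.6680)·0 + 0.0000·4 + 0.0569·(-2) + 0.2132·3 + (-0.7107)·(-3) = 2.6579; e_3·a_4 = 0.5737·0 + 0.5357·4 + 0.3672·(-2) + 0.2386·3 + (-0.4383)·(-3) = 3.4392.
u_4 = a_4 + 0.2357·e_1 − 2.6579·e_2 − 3.4392·e_3 = (-0.2531, 2.1576, -3.3029, 1.7793, 0.5074).
‖u_4‖ = 4.3648, so e_4 = (-0.0580, 0.4943, -0.7567, 0.4076, 0.1163).
Qᵀb = (4.4783, 1.9472, 0.8581, -0.9327).
Back-substitute: x_4 = -0.9327/4.3648 = -0.2137.
x_3 = (0.8581 − 3.4392·(-0.2137))/7.4668 = 0.2134.
x_2 = (1.9472 − 2.5868·0.2134 − 2.6579·(-0.2137))/3.9087 = 0.5023.
x_1 = (4.4783 + 2.5927·0.5023 − 2.3570·0.2134 + 0.2357·(-0.2137))/4.2426 = 1.2321.

x = (1.2321, 0.5023, 0.2134, -0.2137)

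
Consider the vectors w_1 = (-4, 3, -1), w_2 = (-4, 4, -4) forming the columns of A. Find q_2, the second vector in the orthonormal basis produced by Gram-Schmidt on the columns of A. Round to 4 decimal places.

q_2 = (0.3145, 0.1048, -0.9435)

q_1 = w_1/‖w_1‖ = (-4, 3, -1)/5.0990 = (-0.7845, 0.5883, -0.1961).
r_{12} = q_1·w_2 = 6.2757.
u_2 = w_2 − 6.2757·q_1 = (0.9231, 0.3077, -2.7692).
‖u_2‖ = 2.9352, so q_2 = (0.3145, 0.1048, -0.9435).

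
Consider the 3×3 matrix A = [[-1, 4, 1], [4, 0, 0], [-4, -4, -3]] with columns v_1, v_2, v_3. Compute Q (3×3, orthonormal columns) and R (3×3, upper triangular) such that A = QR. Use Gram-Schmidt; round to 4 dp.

Q = [[-0.1741, 0.8301, -0.5298], [0.6963, -0.2767, -0.6623], [-0.6963, -0.4842, -0.5298]], R = [[5.7446, 2.0889, 1.9149], [0.0000, 5.2570, 2.2827], [0.0000, 0.0000, 1.0596]]

v_1 = (-1, 4, -4); ‖v_1‖ = 5.7446, so q_1 = (-0.1741, 0.6963, -0.6963).
q_1·v_2 = (-0.1741)·4 + 0.6963·0 + (-0.6963)·(-4) = 2.0889.
u_2 = v_2 − 2.0889·q_1 = (4.3636, -1.4545, -2.5455).
‖u_2‖ = 5.2570, so q_2 = (0.8301, -0.2767, -0.4842).
q_1·v_3 = (-0.1741)·1 + 0.6963·0 + (-0.6963)·(-3) = 1.9149; q_2·v_3 = 0.8301·1 + (-0.2767)·0 + (-0.4842)·(-3) = 2.2827.
u_3 = v_3 − 1.9149·q_1 − 2.2827·q_2 = (-0.5614, -0.7018, -0.5614).
‖u_3‖ = 1.0596, so q_3 = (-0.5298, -0.6623, -0.5298).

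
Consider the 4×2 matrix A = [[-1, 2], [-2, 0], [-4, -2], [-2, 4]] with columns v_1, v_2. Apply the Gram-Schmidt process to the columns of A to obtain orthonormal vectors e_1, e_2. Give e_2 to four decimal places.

e_2 = (0.3932, -0.0328, -0.4752, 0.7865)

v_1 = (-1, -2, -4, -2); ‖v_1‖ = 5.0000, so e_1 = (-0.2000, -0.4000, -0.8000, -0.4000).
e_1·v_2 = (-0.2000)·2 + (-0.4000)·0 + (-0.8000)·(-2) + (-0.4000)·4 = -0.4000.
u_2 = v_2 + 0.4000·e_1 = (1.9200, -0.1600, -2.3200, 3.8400).
‖u_2‖ = 4.8826, so e_2 = (0.3932, -0.0328, -0.4752, 0.7865).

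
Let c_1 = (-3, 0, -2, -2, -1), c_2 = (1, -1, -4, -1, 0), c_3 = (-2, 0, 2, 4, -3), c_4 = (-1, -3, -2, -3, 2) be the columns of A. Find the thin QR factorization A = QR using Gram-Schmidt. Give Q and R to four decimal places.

Q = [[-0.7071, 0.5370, -0.1674, -0.2310], [0.0000, -0.2479, -0.1666, -0.9091], [-0.4714, -0.7987, -0.1847, 0.1614], [-0.4714, -0.0551, 0.7380, 0.0326], [-0.2357, 0.0964, -0.6045, 0.3050]], R = [[4.2426, 1.6499, -0.7071, 2.5927], [0.0000, 4.0346, -3.1808, 2.1619], [0.0000, 0.0000, 4.7310, -2.3864], [0.0000, 0.0000, 0.0000, 3.1479]]

e_1 = c_1/‖c_1‖ = (-3, 0, -2, -2, -1)/4.2426 = (-0.7071, 0.0000, -0.4714, -0.4714, -0.2357).
r_{12} = e_1·c_2 = 1.6499.
u_2 = c_2 − 1.6499·e_1 = (2.1667, -1.0000, -3.2222, -0.2222, 0.3889).
‖u_2‖ = 4.0346, so e_2 = (0.5370, -0.2479, -0.7987, -0.0551, 0.0964).
r_{13} = e_1·c_3 = -0.7071; r_{23} = e_2·c_3 = -3.1808.
u_3 = c_3 + 0.7071·e_1 + 3.1808·e_2 = (-0.7918, -0.7884, -0.8737, 3.4915, -2.8601).
‖u_3‖ = 4.7310, so e_3 = (-0.1674, -0.1666, -0.1847, 0.7380, -0.6045).
r_{14} = e_1·c_4 = 2.5927; r_{24} = e_2·c_4 = 2.1619; r_{34} = e_3·c_4 = -2.3864.
u_4 = c_4 − 2.5927·e_1 − 2.1619·e_2 + 2.3864·e_3 = (-0.7271, -2.8618, 0.5081, 0.1025, 0.9600).
‖u_4‖ = 3.1479, so e_4 = (-0.2310, -0.9091, 0.1614, 0.0326, 0.3050).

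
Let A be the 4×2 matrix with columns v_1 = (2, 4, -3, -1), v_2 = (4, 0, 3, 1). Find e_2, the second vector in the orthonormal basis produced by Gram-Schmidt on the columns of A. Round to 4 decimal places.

v_1 = (2, 4, -3, -1); ‖v_1‖ = 5.4772, so e_1 = (0.3651, 0.7303, -0.5477, -0.1826).
e_1·v_2 = 0.3651·4 + 0.7303·0 + (-0.5477)·3 + (-0.1826)·1 = -0.3651.
u_2 = v_2 + 0.3651·e_1 = (4.1333, 0.2667, 2.8000, 0.9333).
‖u_2‖ = 5.0859, so e_2 = (0.8127, 0.0524, 0.5505, 0.1835).

e_2 = (0.8127, 0.0524, 0.5505, 0.1835)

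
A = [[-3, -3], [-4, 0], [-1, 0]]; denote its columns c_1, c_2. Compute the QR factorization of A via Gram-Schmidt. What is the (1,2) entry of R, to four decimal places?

r_{12} = 1.7650

q_1 = c_1/‖c_1‖ = (-3, -4, -1)/5.0990 = (-0.5883, -0.7845, -0.1961).
r_{12} = q_1·c_2 = 1.7650.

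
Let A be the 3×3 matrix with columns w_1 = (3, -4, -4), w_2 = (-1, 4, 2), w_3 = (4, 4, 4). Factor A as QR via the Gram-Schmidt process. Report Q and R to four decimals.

Q = [[0.4685, 0.5437, 0.6963], [-0.6247, 0.7612, -0.1741], [-0.6247, -0.3534, 0.6963]], R = [[6.4031, -4.2167, -3.1235], [0.0000, 1.7943, 3.8061], [0.0000, 0.0000, 4.8742]]

w_1 = (3, -4, -4); ‖w_1‖ = 6.4031, so e_1 = (0.4685, -0.6247, -0.6247).
e_1·w_2 = 0.4685·(-1) + (-0.6247)·4 + (-0.6247)·2 = -4.2167.
u_2 = w_2 + 4.2167·e_1 = (0.9756, 1.3659, -0.6341).
‖u_2‖ = 1.7943, so e_2 = (0.5437, 0.7612, -0.3534).
e_1·w_3 = 0.4685·4 + (-0.6247)·4 + (-0.6247)·4 = -3.1235; e_2·w_3 = 0.5437·4 + 0.7612·4 + (-0.3534)·4 = 3.8061.
u_3 = w_3 + 3.1235·e_1 − 3.8061·e_2 = (3.3939, -0.8485, 3.3939).
‖u_3‖ = 4.8742, so e_3 = (0.6963, -0.1741, 0.6963).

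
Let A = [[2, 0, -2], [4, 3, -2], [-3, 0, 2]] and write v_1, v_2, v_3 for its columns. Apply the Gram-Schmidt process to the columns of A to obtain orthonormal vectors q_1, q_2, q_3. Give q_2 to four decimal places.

q_2 = (-0.4120, 0.6695, 0.6180)

v_1 = (2, 4, -3); ‖v_1‖ = 5.3852, so q_1 = (0.3714, 0.7428, -0.5571).
q_1·v_2 = 0.3714·0 + 0.7428·3 + (-0.5571)·0 = 2.2283.
u_2 = v_2 − 2.2283·q_1 = (-0.8276, 1.3448, 1.2414).
‖u_2‖ = 2.0086, so q_2 = (-0.4120, 0.6695, 0.6180).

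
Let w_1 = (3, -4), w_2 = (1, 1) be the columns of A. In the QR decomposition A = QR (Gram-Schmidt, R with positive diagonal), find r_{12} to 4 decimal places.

q_1 = w_1/‖w_1‖ = (3, -4)/5.0000 = (0.6000, -0.8000).
r_{12} = q_1·w_2 = -0.2000.

r_{12} = -0.2000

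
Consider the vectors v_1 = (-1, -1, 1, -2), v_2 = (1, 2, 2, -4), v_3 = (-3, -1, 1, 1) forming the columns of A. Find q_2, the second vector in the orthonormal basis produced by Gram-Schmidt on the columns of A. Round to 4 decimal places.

q_2 = (0.4714, 0.7071, 0.2357, -0.4714)

v_1 = (-1, -1, 1, -2); ‖v_1‖ = 2.6458, so q_1 = (-0.3780, -0.3780, 0.3780, -0.7559).
q_1·v_2 = (-0.3780)·1 + (-0.3780)·2 + 0.3780·2 + (-0.7559)·(-4) = 2.6458.
u_2 = v_2 − 2.6458·q_1 = (2.0000, 3.0000, 1.0000, -2.0000).
‖u_2‖ = 4.2426, so q_2 = (0.4714, 0.7071, 0.2357, -0.4714).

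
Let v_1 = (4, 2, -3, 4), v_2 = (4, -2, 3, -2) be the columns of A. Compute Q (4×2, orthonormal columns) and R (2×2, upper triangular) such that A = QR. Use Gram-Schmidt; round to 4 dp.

Q = [[0.5963, 0.7803], [0.2981, -0.3121], [-0.4472, 0.4682], [0.5963, -0.2731]], R = [[6.7082, -0.7454], [0.0000, 5.6960]]

q_1 = v_1/‖v_1‖ = (4, 2, -3, 4)/6.7082 = (0.5963, 0.2981, -0.4472, 0.5963).
r_{12} = q_1·v_2 = -0.7454.
u_2 = v_2 + 0.7454·q_1 = (4.4444, -1.7778, 2.6667, -1.5556).
‖u_2‖ = 5.6960, so q_2 = (0.7803, -0.3121, 0.4682, -0.2731).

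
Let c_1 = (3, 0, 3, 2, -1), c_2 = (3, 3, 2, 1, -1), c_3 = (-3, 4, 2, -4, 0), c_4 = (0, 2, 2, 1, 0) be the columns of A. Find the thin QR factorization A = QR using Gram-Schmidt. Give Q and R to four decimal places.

Q = [[0.6255, 0.2071, -0.4555, -0.5092], [0.0000, 0.9528, 0.0952, 0.2871], [0.6255, -0.1105, 0.7514, 0.1282], [0.4170, -0.1795, -0.4658, 0.7331], [-0.2085, -0.0690, -0.0437, 0.3232]], R = [[4.7958, 3.7533, -2.2937, 1.6681], [0.0000, 3.1485, 3.6871, 1.5052], [0.0000, 0.0000, 5.1132, 1.2275], [0.0000, 0.0000, 0.0000, 1.5637]]

c_1 = (3, 0, 3, 2, -1); ‖c_1‖ = 4.7958, so e_1 = (0.6255, 0.0000, 0.6255, 0.4170, -0.2085).
e_1·c_2 = 0.6255·3 + 0.0000·3 + 0.6255·2 + 0.4170·1 + (-0.2085)·(-1) = 3.7533.
u_2 = c_2 − 3.7533·e_1 = (0.6522, 3.0000, -0.3478, -0.5652, -0.2174).
‖u_2‖ = 3.1485, so e_2 = (0.2071, 0.9528, -0.1105, -0.1795, -0.0690).
e_1·c_3 = 0.6255·(-3) + 0.0000·4 + 0.6255·2 + 0.4170·(-4) + (-0.2085)·0 = -2.2937; e_2·c_3 = 0.2071·(-3) + 0.9528·4 + (-0.1105)·2 + (-0.1795)·(-4) + (-0.0690)·0 = 3.6871.
u_3 = c_3 + 2.2937·e_1 − 3.6871·e_2 = (-2.3289, 0.4868, 3.8421, -2.3816, -0.2237).
‖u_3‖ = 5.1132, so e_3 = (-0.4555, 0.0952, 0.7514, -0.4658, -0.0437).
e_1·c_4 = 0.6255·0 + 0.0000·2 + 0.6255·2 + 0.4170·1 + (-0.2085)·0 = 1.6681; e_2·c_4 = 0.2071·0 + 0.9528·2 + (-0.1105)·2 + (-0.1795)·1 + (-0.0690)·0 = 1.5052; e_3·c_4 = (-0.4555)·0 + 0.0952·2 + 0.7514·2 + (-0.4658)·1 + (-0.0437)·0 = 1.2275.
u_4 = c_4 − 1.6681·e_1 − 1.5052·e_2 − 1.2275·e_3 = (-0.7962, 0.4489, 0.2005, 1.1463, 0.5055).
‖u_4‖ = 1.5637, so e_4 = (-0.5092, 0.2871, 0.1282, 0.7331, 0.3232).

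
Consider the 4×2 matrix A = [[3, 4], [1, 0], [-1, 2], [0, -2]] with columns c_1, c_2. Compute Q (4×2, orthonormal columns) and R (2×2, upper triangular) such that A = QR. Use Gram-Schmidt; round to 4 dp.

c_1 = (3, 1, -1, 0); ‖c_1‖ = 3.3166, so q_1 = (0.9045, 0.3015, -0.3015, 0.0000).
q_1·c_2 = 0.9045·4 + 0.3015·0 + (-0.3015)·2 + 0.0000·(-2) = 3.0151.
u_2 = c_2 − 3.0151·q_1 = (1.2727, -0.9091, 2.9091, -2.0000).
‖u_2‖ = 3.8612, so q_2 = (0.3296, -0.2354, 0.7534, -0.5180).

Q = [[0.9045, 0.3296], [0.3015, -0.2354], [-0.3015, 0.7534], [0.0000, -0.5180]], R = [[3.3166, 3.0151], [0.0000, 3.8612]]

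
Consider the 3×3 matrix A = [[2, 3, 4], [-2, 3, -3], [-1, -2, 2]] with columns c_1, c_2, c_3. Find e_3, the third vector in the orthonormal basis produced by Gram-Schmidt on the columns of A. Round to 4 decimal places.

c_1 = (2, -2, -1); ‖c_1‖ = 3.0000, so e_1 = (0.6667, -0.6667, -0.3333).
e_1·c_2 = 0.6667·3 + (-0.6667)·3 + (-0.3333)·(-2) = 0.6667.
u_2 = c_2 − 0.6667·e_1 = (2.5556, 3.4444, -1.7778).
‖u_2‖ = 4.6428, so e_2 = (0.5504, 0.7419, -0.3829).
e_1·c_3 = 0.6667·4 + (-0.6667)·(-3) + (-0.3333)·2 = 4.0000; e_2·c_3 = 0.5504·4 + 0.7419·(-3) + (-0.3829)·2 = -0.7898.
u_3 = c_3 − 4.0000·e_1 + 0.7898·e_2 = (1.7680, 0.2526, 3.0309).
‖u_3‖ = 3.5180, so e_3 = (0.5026, 0.0718, 0.8615).

e_3 = (0.5026, 0.0718, 0.8615)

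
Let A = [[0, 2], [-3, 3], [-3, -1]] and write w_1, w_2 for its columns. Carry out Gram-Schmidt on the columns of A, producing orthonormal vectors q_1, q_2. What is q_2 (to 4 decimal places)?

w_1 = (0, -3, -3); ‖w_1‖ = 4.2426, so q_1 = (0.0000, -0.7071, -0.7071).
q_1·w_2 = 0.0000·2 + (-0.7071)·3 + (-0.7071)·(-1) = -1.4142.
u_2 = w_2 + 1.4142·q_1 = (2.0000, 2.0000, -2.0000).
‖u_2‖ = 3.4641, so q_2 = (0.5774, 0.5774, -0.5774).

q_2 = (0.5774, 0.5774, -0.5774)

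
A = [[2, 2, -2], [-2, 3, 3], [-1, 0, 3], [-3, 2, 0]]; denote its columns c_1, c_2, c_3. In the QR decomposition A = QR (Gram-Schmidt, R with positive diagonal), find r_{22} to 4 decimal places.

c_1 = (2, -2, -1, -3); ‖c_1‖ = 4.2426, so q_1 = (0.4714, -0.4714, -0.2357, -0.7071).
q_1·c_2 = 0.4714·2 + (-0.4714)·3 + (-0.2357)·0 + (-0.7071)·2 = -1.8856.
u_2 = c_2 + 1.8856·q_1 = (2.8889, 2.1111, -0.4444, 0.6667).
r_{22} = ‖u_2‖ = 3.6667.

r_{22} = 3.6667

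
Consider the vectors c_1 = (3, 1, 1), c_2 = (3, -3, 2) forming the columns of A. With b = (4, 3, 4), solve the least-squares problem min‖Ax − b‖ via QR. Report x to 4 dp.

c_1 = (3, 1, 1); ‖c_1‖ = 3.3166, so e_1 = (0.9045, 0.3015, 0.3015).
e_1·c_2 = 0.9045·3 + 0.3015·(-3) + 0.3015·2 = 2.4121.
u_2 = c_2 − 2.4121·e_1 = (0.8182, -3.7273, 1.2727).
‖u_2‖ = 4.0227, so e_2 = (0.2034, -0.9266, 0.3164).
Qᵀb = (5.7287, -0.7006).
Back-substitute: x_2 = -0.7006/4.0227 = -0.1742.
x_1 = (5.7287 − 2.4121·(-0.1742))/3.3166 = 1.8539.

x = (1.8539, -0.1742)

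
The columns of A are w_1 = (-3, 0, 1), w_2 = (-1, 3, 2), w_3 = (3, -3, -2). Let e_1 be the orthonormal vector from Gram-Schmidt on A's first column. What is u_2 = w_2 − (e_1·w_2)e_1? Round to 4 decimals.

u_2 = (0.5000, 3.0000, 1.5000)

w_1 = (-3, 0, 1); ‖w_1‖ = 3.1623, so e_1 = (-0.9487, 0.0000, 0.3162).
e_1·w_2 = (-0.9487)·(-1) + 0.0000·3 + 0.3162·2 = 1.5811.
u_2 = w_2 − 1.5811·e_1 = (0.5000, 3.0000, 1.5000).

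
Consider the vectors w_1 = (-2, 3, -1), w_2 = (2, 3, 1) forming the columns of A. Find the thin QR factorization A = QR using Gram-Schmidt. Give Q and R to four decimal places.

Q = [[-0.5345, 0.7171], [0.8018, 0.5976], [-0.2673, 0.3586]], R = [[3.7417, 1.0690], [0.0000, 3.5857]]

w_1 = (-2, 3, -1); ‖w_1‖ = 3.7417, so q_1 = (-0.5345, 0.8018, -0.2673).
q_1·w_2 = (-0.5345)·2 + 0.8018·3 + (-0.2673)·1 = 1.0690.
u_2 = w_2 − 1.0690·q_1 = (2.5714, 2.1429, 1.2857).
‖u_2‖ = 3.5857, so q_2 = (0.7171, 0.5976, 0.3586).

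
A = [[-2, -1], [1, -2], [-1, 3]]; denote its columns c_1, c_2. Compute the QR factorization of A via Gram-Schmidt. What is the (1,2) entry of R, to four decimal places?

e_1 = c_1/‖c_1‖ = (-2, 1, -1)/2.4495 = (-0.8165, 0.4082, -0.4082).
r_{12} = e_1·c_2 = -1.2247.

r_{12} = -1.2247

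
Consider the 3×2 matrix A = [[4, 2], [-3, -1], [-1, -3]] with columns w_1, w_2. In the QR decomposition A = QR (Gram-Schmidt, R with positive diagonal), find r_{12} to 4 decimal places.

r_{12} = 2.7456

e_1 = w_1/‖w_1‖ = (4, -3, -1)/5.0990 = (0.7845, -0.5883, -0.1961).
r_{12} = e_1·w_2 = 2.7456.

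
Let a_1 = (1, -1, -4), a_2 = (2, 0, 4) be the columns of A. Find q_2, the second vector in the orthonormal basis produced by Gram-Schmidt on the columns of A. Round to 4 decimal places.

q_1 = a_1/‖a_1‖ = (1, -1, -4)/4.2426 = (0.2357, -0.2357, -0.9428).
r_{12} = q_1·a_2 = -3.2998.
u_2 = a_2 + 3.2998·q_1 = (2.7778, -0.7778, 0.8889).
‖u_2‖ = 3.0185, so q_2 = (0.9203, -0.2577, 0.2945).

q_2 = (0.9203, -0.2577, 0.2945)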